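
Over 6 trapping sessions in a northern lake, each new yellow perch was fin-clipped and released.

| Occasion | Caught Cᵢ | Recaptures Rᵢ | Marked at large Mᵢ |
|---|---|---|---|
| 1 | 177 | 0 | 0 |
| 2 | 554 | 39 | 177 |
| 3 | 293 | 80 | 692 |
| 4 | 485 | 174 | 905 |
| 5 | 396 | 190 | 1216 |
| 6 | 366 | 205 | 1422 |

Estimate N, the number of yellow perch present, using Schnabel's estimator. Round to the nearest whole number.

Σ MᵢCᵢ = 0·177 + 177·554 + 692·293 + 905·485 + 1216·396 + 1422·366 = 0 + 98058 + 202756 + 438925 + 481536 + 520452 = 1741727
Σ Rᵢ = 0 + 39 + 80 + 174 + 190 + 205 = 688
N̂ = 1741727 / 688 ≈ 2531.6 → 2532

N ≈ 2532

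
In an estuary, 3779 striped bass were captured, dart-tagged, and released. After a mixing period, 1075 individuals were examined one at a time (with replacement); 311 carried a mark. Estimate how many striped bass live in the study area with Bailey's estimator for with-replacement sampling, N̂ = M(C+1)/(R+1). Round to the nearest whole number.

N̂ = 3779·(1075+1)/(311+1) = 3779·1076/312 = 4066204/312 ≈ 13032.7 → 13033

N ≈ 13,033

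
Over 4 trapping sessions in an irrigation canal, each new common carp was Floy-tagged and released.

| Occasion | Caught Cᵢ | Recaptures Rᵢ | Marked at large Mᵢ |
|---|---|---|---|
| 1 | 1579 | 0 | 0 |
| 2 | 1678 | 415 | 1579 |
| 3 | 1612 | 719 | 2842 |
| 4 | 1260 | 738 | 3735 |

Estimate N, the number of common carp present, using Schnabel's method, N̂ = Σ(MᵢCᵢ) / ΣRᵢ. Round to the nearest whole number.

N ≈ 6377

Σ MᵢCᵢ = 0·1579 + 1579·1678 + 2842·1612 + 3735·1260 = 0 + 2649562 + 4581304 + 4706100 = 11936966
Σ Rᵢ = 0 + 415 + 719 + 738 = 1872
N̂ = 11936966 / 1872 ≈ 6376.6 → 6377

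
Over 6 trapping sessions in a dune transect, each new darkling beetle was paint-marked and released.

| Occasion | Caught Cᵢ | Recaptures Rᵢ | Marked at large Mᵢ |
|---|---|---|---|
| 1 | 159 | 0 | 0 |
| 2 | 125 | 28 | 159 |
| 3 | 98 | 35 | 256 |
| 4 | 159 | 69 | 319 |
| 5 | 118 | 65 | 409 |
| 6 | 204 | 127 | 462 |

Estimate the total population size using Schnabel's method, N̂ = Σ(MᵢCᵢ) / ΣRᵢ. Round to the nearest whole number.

Σ MᵢCᵢ = 0·159 + 159·125 + 256·98 + 319·159 + 409·118 + 462·204 = 0 + 19875 + 25088 + 50721 + 48262 + 94248 = 238194
Σ Rᵢ = 0 + 28 + 35 + 69 + 65 + 127 = 324
N̂ = 238194 / 324 ≈ 735.2 → 735

N ≈ 735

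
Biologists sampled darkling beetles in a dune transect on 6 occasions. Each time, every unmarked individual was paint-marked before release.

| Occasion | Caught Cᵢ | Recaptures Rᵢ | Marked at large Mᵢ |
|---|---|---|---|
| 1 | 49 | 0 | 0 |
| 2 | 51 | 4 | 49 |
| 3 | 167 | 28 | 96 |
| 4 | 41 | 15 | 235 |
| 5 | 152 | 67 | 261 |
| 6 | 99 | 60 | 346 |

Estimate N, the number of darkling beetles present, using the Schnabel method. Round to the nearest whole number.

Σ MᵢCᵢ = 0·49 + 49·51 + 96·167 + 235·41 + 261·152 + 346·99 = 0 + 2499 + 16032 + 9635 + 39672 + 34254 = 102092
Σ Rᵢ = 0 + 4 + 28 + 15 + 67 + 60 = 174
N̂ = 102092 / 174 ≈ 586.7 → 587

N ≈ 587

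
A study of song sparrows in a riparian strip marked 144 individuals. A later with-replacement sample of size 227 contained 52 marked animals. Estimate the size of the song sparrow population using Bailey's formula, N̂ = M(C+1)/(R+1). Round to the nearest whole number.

N ≈ 619

N̂ = 144·(227+1)/(52+1) = 144·228/53 = 32832/53 ≈ 619.47 → 619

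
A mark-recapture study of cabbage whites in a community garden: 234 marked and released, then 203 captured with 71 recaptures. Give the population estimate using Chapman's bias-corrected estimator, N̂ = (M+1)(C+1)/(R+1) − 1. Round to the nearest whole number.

N ≈ 665

N̂ = (234+1)(203+1)/(71+1) − 1 = 235·204/72 − 1
= 47940/72 − 1 ≈ 665.8 − 1 ≈ 664.8 → 665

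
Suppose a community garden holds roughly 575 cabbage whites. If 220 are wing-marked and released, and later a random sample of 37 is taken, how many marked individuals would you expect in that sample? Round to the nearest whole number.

expected recaptures ≈ 14

Expected recaptures E[R] = M·C / N.
E[R] = 220 × 37 / 575 = 8140 / 575 ≈ 14.2 → 14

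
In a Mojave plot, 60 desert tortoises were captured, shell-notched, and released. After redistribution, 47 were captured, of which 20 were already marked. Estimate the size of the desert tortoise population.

N = 141

The marked fraction in the recapture sample should equal the marked fraction in the population: 20/47 = 60/N.
N = (60 × 47) / 20 = 2820 / 20 = 141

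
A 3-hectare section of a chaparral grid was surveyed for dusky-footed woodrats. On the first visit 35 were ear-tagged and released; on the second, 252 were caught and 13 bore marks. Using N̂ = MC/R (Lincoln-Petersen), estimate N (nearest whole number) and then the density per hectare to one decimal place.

N̂ = 35·252/13 = 8820/13 ≈ 678.46 → 678
Density = N̂ / area = 678 / 3 = 226.0 per hectare

density ≈ 226.0 dusky-footed woodrats per hectare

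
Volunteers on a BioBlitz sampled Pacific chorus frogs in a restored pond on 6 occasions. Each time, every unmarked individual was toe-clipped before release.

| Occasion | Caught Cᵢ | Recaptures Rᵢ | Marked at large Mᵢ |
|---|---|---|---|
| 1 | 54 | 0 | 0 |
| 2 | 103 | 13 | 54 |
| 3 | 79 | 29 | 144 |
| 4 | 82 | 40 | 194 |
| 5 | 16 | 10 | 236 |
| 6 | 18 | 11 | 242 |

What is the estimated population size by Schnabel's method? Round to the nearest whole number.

Σ MᵢCᵢ = 0·54 + 54·103 + 144·79 + 194·82 + 236·16 + 242·18 = 0 + 5562 + 11376 + 15908 + 3776 + 4356 = 40978
Σ Rᵢ = 0 + 13 + 29 + 40 + 10 + 11 = 103
N̂ = 40978 / 103 ≈ 397.8 → 398

N ≈ 398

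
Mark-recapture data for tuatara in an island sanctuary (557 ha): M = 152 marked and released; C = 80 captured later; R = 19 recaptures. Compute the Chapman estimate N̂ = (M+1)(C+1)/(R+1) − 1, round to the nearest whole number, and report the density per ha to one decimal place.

N̂ = 153·81/20 − 1 = 12393/20 − 1 ≈ 618.6 → 619
Density = N̂ / area = 619 / 557 ≈ 1.11 → 1.1 per ha

density ≈ 1.1 tuatara per ha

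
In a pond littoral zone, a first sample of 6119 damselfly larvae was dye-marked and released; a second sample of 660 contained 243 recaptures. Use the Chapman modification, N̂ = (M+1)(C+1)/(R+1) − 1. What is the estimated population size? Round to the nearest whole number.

N̂ = (6119+1)(660+1)/(243+1) − 1 = 6120·661/244 − 1
= 4045320/244 − 1 ≈ 16579.2 − 1 ≈ 16578.2 → 16578

N ≈ 16,578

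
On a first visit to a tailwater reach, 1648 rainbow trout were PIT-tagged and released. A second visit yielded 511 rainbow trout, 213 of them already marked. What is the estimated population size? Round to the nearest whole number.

N ≈ 3954

N = (1648 × 511) / 213 = 842128 / 213 ≈ 3953.7 → 3954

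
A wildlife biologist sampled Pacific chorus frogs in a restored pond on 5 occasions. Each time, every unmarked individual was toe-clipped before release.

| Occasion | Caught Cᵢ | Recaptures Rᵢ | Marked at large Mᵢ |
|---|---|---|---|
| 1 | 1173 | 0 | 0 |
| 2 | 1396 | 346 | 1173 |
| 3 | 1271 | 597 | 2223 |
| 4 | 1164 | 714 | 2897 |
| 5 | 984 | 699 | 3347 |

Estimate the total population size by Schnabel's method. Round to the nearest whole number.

Σ MᵢCᵢ = 0·1173 + 1173·1396 + 2223·1271 + 2897·1164 + 3347·984 = 0 + 1637508 + 2825433 + 3372108 + 3293448 = 11128497
Σ Rᵢ = 0 + 346 + 597 + 714 + 699 = 2356
N̂ = 11128497 / 2356 ≈ 4723.47 → 4723

N ≈ 4723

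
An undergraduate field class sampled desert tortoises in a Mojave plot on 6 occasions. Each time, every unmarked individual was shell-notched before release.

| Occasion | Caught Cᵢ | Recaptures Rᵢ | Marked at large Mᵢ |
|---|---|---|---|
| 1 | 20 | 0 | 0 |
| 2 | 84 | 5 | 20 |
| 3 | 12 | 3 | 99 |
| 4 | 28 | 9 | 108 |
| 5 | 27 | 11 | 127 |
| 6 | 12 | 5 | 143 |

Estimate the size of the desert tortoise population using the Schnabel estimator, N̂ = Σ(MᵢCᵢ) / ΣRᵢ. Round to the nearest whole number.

Σ MᵢCᵢ = 0·20 + 20·84 + 99·12 + 108·28 + 127·27 + 143·12 = 0 + 1680 + 1188 + 3024 + 3429 + 1716 = 11037
Σ Rᵢ = 0 + 5 + 3 + 9 + 11 + 5 = 33
N̂ = 11037 / 33 ≈ 334.45 → 334

N ≈ 334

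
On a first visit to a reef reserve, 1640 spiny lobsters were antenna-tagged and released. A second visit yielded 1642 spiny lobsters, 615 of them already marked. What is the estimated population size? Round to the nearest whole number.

N ≈ 4379

N = (1640 × 1642) / 615 = 2692880 / 615 ≈ 4378.7 → 4379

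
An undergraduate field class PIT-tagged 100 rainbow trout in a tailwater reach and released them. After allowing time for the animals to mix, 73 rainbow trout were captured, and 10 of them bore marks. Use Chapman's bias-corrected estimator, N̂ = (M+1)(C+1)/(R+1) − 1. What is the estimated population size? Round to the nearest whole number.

N̂ = (100+1)(73+1)/(10+1) − 1 = 101·74/11 − 1
= 7474/11 − 1 ≈ 679.45 − 1 ≈ 678.45 → 678

N ≈ 678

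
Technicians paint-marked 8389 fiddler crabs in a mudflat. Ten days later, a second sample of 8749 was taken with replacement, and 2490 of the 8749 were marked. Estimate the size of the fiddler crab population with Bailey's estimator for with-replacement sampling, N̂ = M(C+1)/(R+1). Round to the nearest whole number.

N̂ = 8389·(8749+1)/(2490+1) = 8389·8750/2491 = 73403750/2491 ≈ 29467.6 → 29468

N ≈ 29,468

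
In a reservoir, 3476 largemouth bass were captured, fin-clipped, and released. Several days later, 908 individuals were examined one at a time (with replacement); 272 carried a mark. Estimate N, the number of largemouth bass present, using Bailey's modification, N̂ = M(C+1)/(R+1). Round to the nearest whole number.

N ≈ 11,574

N̂ = 3476·(908+1)/(272+1) = 3476·909/273 = 3159684/273 ≈ 11573.9 → 11574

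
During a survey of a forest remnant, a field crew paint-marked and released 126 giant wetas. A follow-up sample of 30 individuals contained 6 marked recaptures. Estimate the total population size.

N = 630

If marked individuals mix randomly, R/C ≈ M/N, giving N ≈ M·C/R.
N = (126 × 30) / 6 = 3780 / 6 = 630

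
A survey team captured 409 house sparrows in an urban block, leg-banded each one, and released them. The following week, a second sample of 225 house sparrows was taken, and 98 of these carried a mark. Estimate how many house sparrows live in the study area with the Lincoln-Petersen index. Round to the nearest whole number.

N = (409 × 225) / 98 = 92025 / 98 ≈ 939.0 → 939

N ≈ 939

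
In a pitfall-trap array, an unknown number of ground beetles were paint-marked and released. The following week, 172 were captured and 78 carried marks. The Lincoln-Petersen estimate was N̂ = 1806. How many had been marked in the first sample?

M = 819

From N = M·C/R: M = N·R / C = 1806·78 / 172 = 140868 / 172 = 819.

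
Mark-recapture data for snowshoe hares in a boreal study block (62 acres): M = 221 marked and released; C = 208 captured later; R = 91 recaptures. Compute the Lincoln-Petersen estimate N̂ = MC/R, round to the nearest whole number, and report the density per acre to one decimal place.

density ≈ 8.1 snowshoe hares per acre

N̂ = 221·208/91 = 45968/91 ≈ 505.1 → 505
Density = N̂ / area = 505 / 62 ≈ 8.145 → 8.1 per acre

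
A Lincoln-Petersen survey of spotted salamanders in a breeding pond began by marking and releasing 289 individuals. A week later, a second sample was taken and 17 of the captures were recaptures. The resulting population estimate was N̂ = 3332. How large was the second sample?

From N = M·C/R: C = N·R / M = 3332·17 / 289 = 56644 / 289 = 196.

C = 196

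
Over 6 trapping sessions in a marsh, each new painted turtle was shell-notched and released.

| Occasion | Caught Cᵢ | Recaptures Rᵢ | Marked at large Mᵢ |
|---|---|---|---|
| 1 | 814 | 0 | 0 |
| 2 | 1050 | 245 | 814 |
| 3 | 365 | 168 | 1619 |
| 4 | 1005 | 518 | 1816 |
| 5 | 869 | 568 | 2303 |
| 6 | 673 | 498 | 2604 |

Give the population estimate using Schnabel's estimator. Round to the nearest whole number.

Σ MᵢCᵢ = 0·814 + 814·1050 + 1619·365 + 1816·1005 + 2303·869 + 2604·673 = 0 + 854700 + 590935 + 1825080 + 2001307 + 1752492 = 7024514
Σ Rᵢ = 0 + 245 + 168 + 518 + 568 + 498 = 1997
N̂ = 7024514 / 1997 ≈ 3517.5 → 3518

N ≈ 3518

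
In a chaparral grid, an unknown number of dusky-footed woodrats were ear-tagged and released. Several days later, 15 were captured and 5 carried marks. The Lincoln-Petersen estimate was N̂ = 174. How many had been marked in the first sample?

From N = M·C/R: M = N·R / C = 174·5 / 15 = 870 / 15 = 58.

M = 58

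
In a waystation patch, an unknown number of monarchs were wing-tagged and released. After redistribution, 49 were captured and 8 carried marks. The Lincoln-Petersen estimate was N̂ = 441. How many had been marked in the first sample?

M = 72

From N = M·C/R: M = N·R / C = 441·8 / 49 = 3528 / 49 = 72.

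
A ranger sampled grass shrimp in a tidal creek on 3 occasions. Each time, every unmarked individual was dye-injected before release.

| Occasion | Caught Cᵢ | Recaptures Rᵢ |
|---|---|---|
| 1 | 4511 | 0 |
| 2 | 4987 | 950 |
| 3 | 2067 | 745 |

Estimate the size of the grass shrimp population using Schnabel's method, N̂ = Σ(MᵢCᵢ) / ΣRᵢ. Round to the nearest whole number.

N ≈ 23,696

Marked at large before each occasion: Mᵢ = Σⱼ<ᵢ (Cⱼ − Rⱼ) → M1=0, M2=4511, M3=8548
Σ MᵢCᵢ = 0·4511 + 4511·4987 + 8548·2067 = 0 + 22496357 + 17668716 = 40165073
Σ Rᵢ = 0 + 950 + 745 = 1695
N̂ = 40165073 / 1695 ≈ 23696.2 → 23696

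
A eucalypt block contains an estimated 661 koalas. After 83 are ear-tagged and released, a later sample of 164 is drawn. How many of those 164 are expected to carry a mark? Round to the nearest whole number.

expected recaptures ≈ 21

Expected recaptures E[R] = M·C / N.
E[R] = 83 × 164 / 661 = 13612 / 661 ≈ 20.6 → 21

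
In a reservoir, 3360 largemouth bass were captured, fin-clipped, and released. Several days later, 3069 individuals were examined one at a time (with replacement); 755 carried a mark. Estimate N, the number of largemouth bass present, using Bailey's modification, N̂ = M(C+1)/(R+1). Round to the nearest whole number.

N ≈ 13,644

N̂ = 3360·(3069+1)/(755+1) = 3360·3070/756 = 10315200/756 ≈ 13644.4 → 13644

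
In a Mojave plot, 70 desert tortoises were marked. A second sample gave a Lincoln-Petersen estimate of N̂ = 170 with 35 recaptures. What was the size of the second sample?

C = 85

From N = M·C/R: C = N·R / M = 170·35 / 70 = 5950 / 70 = 85.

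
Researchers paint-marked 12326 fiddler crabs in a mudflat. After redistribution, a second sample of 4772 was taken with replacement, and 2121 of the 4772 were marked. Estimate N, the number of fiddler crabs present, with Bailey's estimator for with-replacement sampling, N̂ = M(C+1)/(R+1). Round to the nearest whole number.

N ≈ 27,725

N̂ = 12326·(4772+1)/(2121+1) = 12326·4773/2122 = 58831998/2122 ≈ 27724.8 → 27725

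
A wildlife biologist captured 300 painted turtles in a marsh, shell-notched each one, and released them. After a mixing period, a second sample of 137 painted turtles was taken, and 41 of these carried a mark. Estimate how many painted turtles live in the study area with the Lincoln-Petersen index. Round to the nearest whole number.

N ≈ 1002

N = (300 × 137) / 41 = 41100 / 41 ≈ 1002.4 → 1002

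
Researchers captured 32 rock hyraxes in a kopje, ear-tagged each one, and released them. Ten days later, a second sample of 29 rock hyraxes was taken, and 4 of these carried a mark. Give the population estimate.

N = 232

If marked individuals mix randomly, R/C ≈ M/N, giving N ≈ M·C/R.
N = (32 × 29) / 4 = 928 / 4 = 232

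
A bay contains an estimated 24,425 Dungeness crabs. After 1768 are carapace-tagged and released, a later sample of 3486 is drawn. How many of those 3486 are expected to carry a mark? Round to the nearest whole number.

The marked fraction of the population is 1768/24425, so in a sample of 3486 expect C·(M/N) marked.
E[R] = 1768 × 3486 / 24425 = 6163248 / 24425 ≈ 252.3 → 252

expected recaptures ≈ 252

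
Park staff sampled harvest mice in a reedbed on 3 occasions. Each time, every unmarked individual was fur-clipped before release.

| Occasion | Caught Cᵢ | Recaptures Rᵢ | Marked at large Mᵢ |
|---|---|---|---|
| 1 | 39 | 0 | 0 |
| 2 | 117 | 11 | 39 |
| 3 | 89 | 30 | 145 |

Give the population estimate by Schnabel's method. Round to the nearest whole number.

N ≈ 426

Σ MᵢCᵢ = 0·39 + 39·117 + 145·89 = 0 + 4563 + 12905 = 17468
Σ Rᵢ = 0 + 11 + 30 = 41
N̂ = 17468 / 41 ≈ 426.0 → 426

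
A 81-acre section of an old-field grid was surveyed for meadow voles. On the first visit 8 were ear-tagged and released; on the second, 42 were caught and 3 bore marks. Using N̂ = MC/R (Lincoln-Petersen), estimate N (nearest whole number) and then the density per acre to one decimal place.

N̂ = 8·42/3 = 336/3 = 112
Density = N̂ / area = 112 / 81 ≈ 1.38 → 1.4 per acre

density ≈ 1.4 meadow voles per acre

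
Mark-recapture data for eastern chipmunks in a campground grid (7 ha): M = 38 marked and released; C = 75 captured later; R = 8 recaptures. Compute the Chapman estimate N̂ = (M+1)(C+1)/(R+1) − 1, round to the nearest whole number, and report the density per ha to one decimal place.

N̂ = 39·76/9 − 1 = 2964/9 − 1 ≈ 328.3 → 328
Density = N̂ / area = 328 / 7 ≈ 46.86 → 46.9 per ha

density ≈ 46.9 eastern chipmunks per ha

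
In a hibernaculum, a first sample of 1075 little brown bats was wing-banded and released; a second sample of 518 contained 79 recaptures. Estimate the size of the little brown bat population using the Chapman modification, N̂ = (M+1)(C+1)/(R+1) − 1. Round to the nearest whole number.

N̂ = (1075+1)(518+1)/(79+1) − 1 = 1076·519/80 − 1
= 558444/80 − 1 ≈ 6980.6 − 1 ≈ 6979.6 → 6980

N ≈ 6980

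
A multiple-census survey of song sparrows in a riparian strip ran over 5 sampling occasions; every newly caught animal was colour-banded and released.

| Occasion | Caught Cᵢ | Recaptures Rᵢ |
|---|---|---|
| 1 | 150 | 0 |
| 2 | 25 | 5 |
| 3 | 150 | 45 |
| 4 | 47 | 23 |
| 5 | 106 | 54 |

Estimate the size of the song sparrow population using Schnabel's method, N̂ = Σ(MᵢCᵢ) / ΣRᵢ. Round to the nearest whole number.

Marked at large before each occasion: Mᵢ = Σⱼ<ᵢ (Cⱼ − Rⱼ) → M1=0, M2=150, M3=170, M4=275, M5=299
Σ MᵢCᵢ = 0·150 + 150·25 + 170·150 + 275·47 + 299·106 = 0 + 3750 + 25500 + 12925 + 31694 = 73869
Σ Rᵢ = 0 + 5 + 45 + 23 + 54 = 127
N̂ = 73869 / 127 ≈ 581.6 → 582

N ≈ 582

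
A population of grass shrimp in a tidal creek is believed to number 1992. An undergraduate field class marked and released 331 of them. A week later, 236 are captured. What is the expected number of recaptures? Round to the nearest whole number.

Expected recaptures E[R] = M·C / N.
E[R] = 331 × 236 / 1992 = 78116 / 1992 ≈ 39.2 → 39

expected recaptures ≈ 39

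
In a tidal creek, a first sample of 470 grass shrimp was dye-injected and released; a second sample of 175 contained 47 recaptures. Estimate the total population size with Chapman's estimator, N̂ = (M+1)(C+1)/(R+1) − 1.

N̂ = (470+1)(175+1)/(47+1) − 1 = 471·176/48 − 1
= 82896/48 − 1 = 1727 − 1 = 1726

N = 1726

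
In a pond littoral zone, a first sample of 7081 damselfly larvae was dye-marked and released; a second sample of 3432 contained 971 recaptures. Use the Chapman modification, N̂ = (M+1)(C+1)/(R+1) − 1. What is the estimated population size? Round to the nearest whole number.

N ≈ 25,012

N̂ = (7081+1)(3432+1)/(971+1) − 1 = 7082·3433/972 − 1
= 24312506/972 − 1 ≈ 25012.9 − 1 ≈ 25011.9 → 25012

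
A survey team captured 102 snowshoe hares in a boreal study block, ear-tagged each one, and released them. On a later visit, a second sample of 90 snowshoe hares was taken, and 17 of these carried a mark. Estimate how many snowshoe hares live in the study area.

N = 540

If marked individuals mix randomly, R/C ≈ M/N, giving N ≈ M·C/R.
N = (102 × 90) / 17 = 9180 / 17 = 540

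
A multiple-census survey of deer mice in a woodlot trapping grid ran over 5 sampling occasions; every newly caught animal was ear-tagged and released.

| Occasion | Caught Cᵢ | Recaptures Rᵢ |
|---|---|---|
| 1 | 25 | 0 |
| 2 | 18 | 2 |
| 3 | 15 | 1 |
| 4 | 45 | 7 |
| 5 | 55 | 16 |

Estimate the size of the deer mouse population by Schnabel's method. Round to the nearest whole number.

N ≈ 333

Marked at large before each occasion: Mᵢ = Σⱼ<ᵢ (Cⱼ − Rⱼ) → M1=0, M2=25, M3=41, M4=55, M5=93
Σ MᵢCᵢ = 0·25 + 25·18 + 41·15 + 55·45 + 93·55 = 0 + 450 + 615 + 2475 + 5115 = 8655
Σ Rᵢ = 0 + 2 + 1 + 7 + 16 = 26
N̂ = 8655 / 26 ≈ 332.9 → 333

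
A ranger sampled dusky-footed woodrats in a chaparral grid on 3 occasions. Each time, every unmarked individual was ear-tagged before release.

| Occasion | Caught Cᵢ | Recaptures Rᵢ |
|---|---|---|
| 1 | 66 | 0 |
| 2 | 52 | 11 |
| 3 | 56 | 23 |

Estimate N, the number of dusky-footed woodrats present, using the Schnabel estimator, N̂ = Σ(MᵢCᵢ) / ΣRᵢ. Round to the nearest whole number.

Marked at large before each occasion: Mᵢ = Σⱼ<ᵢ (Cⱼ − Rⱼ) → M1=0, M2=66, M3=107
Σ MᵢCᵢ = 0·66 + 66·52 + 107·56 = 0 + 3432 + 5992 = 9424
Σ Rᵢ = 0 + 11 + 23 = 34
N̂ = 9424 / 34 ≈ 277.2 → 277

N ≈ 277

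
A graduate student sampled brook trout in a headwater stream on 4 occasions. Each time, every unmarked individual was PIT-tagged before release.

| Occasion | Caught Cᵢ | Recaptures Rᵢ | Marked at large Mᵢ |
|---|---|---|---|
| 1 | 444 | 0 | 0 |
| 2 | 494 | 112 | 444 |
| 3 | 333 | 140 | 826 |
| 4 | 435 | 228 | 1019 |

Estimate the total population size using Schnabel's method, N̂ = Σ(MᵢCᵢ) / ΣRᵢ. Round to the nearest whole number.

Σ MᵢCᵢ = 0·444 + 444·494 + 826·333 + 1019·435 = 0 + 219336 + 275058 + 443265 = 937659
Σ Rᵢ = 0 + 112 + 140 + 228 = 480
N̂ = 937659 / 480 ≈ 1953.46 → 1953

N ≈ 1953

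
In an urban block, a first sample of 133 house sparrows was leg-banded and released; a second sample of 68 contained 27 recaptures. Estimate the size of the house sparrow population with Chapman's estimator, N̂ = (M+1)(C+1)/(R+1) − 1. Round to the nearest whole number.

N̂ = (133+1)(68+1)/(27+1) − 1 = 134·69/28 − 1
= 9246/28 − 1 ≈ 330.2 − 1 ≈ 329.2 → 329

N ≈ 329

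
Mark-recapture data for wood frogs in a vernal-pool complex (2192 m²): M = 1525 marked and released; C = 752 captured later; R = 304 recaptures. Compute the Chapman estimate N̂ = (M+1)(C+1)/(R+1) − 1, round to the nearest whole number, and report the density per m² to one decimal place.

N̂ = 1526·753/305 − 1 = 1149078/305 − 1 ≈ 3766.47 → 3766
Density = N̂ / area = 3766 / 2192 ≈ 1.72 → 1.7 per m²

density ≈ 1.7 wood frogs per m²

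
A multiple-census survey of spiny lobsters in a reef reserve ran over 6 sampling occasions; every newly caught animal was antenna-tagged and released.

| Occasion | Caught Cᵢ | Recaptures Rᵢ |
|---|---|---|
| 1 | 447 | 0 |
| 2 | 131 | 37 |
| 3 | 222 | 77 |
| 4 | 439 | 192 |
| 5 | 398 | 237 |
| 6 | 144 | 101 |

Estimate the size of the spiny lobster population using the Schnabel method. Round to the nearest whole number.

Marked at large before each occasion: Mᵢ = Σⱼ<ᵢ (Cⱼ − Rⱼ) → M1=0, M2=447, M3=541, M4=686, M5=933, M6=1094
Σ MᵢCᵢ = 0·447 + 447·131 + 541·222 + 686·439 + 933·398 + 1094·144 = 0 + 58557 + 120102 + 301154 + 371334 + 157536 = 1008683
Σ Rᵢ = 0 + 37 + 77 + 192 + 237 + 101 = 644
N̂ = 1008683 / 644 ≈ 1566.3 → 1566

N ≈ 1566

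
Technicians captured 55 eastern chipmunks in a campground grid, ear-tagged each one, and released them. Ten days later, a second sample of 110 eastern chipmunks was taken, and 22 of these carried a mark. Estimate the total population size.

Lincoln-Petersen assumes M/N = R/C, so N = M·C / R.
N = (55 × 110) / 22 = 6050 / 22 = 275

N = 275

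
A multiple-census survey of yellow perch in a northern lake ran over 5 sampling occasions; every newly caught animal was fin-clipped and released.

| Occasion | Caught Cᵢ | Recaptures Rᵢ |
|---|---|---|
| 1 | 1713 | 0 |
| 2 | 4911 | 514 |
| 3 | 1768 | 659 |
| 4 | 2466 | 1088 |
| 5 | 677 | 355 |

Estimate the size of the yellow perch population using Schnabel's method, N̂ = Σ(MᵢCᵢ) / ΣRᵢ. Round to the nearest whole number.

N ≈ 16,375

Marked at large before each occasion: Mᵢ = Σⱼ<ᵢ (Cⱼ − Rⱼ) → M1=0, M2=1713, M3=6110, M4=7219, M5=8597
Σ MᵢCᵢ = 0·1713 + 1713·4911 + 6110·1768 + 7219·2466 + 8597·677 = 0 + 8412543 + 10802480 + 17802054 + 5820169 = 42837246
Σ Rᵢ = 0 + 514 + 659 + 1088 + 355 = 2616
N̂ = 42837246 / 2616 ≈ 16375.1 → 16375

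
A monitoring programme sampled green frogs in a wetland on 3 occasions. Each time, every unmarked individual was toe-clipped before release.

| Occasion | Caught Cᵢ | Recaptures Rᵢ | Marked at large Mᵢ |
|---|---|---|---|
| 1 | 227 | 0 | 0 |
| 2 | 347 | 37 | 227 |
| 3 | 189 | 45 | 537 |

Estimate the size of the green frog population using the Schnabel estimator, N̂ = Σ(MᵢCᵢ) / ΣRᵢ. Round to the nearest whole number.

N ≈ 2198

Σ MᵢCᵢ = 0·227 + 227·347 + 537·189 = 0 + 78769 + 101493 = 180262
Σ Rᵢ = 0 + 37 + 45 = 82
N̂ = 180262 / 82 ≈ 2198.3 → 2198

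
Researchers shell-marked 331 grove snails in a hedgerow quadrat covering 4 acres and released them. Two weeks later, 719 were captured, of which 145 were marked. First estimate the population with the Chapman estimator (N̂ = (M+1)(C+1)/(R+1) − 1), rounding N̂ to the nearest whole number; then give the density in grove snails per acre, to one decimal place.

N̂ = 332·720/146 − 1 = 239040/146 − 1 ≈ 1636.3 → 1636
Density = N̂ / area = 1636 / 4 = 409.0 per acre

density ≈ 409.0 grove snails per acre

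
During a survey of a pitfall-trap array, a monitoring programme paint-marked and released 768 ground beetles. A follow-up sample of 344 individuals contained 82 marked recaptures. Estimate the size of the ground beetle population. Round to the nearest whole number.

N ≈ 3222

N = (768 × 344) / 82 = 264192 / 82 ≈ 3221.9 → 3222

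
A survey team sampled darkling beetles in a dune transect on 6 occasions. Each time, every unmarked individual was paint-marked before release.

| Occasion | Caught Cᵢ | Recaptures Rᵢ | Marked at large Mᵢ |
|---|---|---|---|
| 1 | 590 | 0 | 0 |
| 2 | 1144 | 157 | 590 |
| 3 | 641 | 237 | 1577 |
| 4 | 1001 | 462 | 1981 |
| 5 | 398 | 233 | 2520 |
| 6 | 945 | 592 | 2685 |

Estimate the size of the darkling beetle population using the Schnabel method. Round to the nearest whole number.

N ≈ 4289

Σ MᵢCᵢ = 0·590 + 590·1144 + 1577·641 + 1981·1001 + 2520·398 + 2685·945 = 0 + 674960 + 1010857 + 1982981 + 1002960 + 2537325 = 7209083
Σ Rᵢ = 0 + 157 + 237 + 462 + 233 + 592 = 1681
N̂ = 7209083 / 1681 ≈ 4288.6 → 4289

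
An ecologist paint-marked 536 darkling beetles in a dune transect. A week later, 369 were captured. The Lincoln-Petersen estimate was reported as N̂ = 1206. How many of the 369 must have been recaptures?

From N = M·C/R: R = M·C / N = 536·369 / 1206 = 197784 / 1206 = 164.

R = 164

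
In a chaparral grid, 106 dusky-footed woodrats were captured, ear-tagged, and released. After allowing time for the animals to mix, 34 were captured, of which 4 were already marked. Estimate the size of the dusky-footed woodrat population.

N = 901

N = (106 × 34) / 4 = 3604 / 4 = 901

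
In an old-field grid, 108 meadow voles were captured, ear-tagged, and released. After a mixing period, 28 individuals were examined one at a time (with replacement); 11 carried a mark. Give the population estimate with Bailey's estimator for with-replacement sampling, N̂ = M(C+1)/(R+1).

N = 261

N̂ = 108·(28+1)/(11+1) = 108·29/12 = 3132/12 = 261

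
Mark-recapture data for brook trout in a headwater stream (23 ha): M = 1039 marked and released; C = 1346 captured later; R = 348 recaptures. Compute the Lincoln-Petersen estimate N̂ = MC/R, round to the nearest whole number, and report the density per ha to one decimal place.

N̂ = 1039·1346/348 = 1398494/348 ≈ 4018.7 → 4019
Density = N̂ / area = 4019 / 23 ≈ 174.74 → 174.7 per ha

density ≈ 174.7 brook trout per ha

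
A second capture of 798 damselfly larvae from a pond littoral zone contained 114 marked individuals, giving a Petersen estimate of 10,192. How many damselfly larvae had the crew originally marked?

M = 1456

From N = M·C/R: M = N·R / C = 10192·114 / 798 = 1161888 / 798 = 1456.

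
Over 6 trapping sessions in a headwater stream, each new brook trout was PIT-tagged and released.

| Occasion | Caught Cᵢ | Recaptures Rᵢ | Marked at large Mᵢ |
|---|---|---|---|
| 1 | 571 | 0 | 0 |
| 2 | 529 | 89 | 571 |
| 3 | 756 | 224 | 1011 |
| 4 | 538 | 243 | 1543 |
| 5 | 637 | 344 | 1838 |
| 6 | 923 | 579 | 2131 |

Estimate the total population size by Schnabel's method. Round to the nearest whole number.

N ≈ 3404

Σ MᵢCᵢ = 0·571 + 571·529 + 1011·756 + 1543·538 + 1838·637 + 2131·923 = 0 + 302059 + 764316 + 830134 + 1170806 + 1966913 = 5034228
Σ Rᵢ = 0 + 89 + 224 + 243 + 344 + 579 = 1479
N̂ = 5034228 / 1479 ≈ 3403.8 → 3404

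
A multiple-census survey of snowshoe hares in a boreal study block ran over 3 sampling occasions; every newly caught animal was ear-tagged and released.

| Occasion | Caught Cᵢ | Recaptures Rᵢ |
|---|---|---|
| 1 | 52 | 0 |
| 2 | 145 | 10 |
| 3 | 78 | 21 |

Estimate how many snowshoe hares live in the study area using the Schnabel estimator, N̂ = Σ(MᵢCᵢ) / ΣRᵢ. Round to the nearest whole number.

N ≈ 714

Marked at large before each occasion: Mᵢ = Σⱼ<ᵢ (Cⱼ − Rⱼ) → M1=0, M2=52, M3=187
Σ MᵢCᵢ = 0·52 + 52·145 + 187·78 = 0 + 7540 + 14586 = 22126
Σ Rᵢ = 0 + 10 + 21 = 31
N̂ = 22126 / 31 ≈ 713.7 → 714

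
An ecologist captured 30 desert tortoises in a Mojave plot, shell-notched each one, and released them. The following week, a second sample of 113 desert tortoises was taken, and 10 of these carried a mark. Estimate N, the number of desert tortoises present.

The marked fraction in the recapture sample should equal the marked fraction in the population: 10/113 = 30/N.
N = (30 × 113) / 10 = 3390 / 10 = 339

N = 339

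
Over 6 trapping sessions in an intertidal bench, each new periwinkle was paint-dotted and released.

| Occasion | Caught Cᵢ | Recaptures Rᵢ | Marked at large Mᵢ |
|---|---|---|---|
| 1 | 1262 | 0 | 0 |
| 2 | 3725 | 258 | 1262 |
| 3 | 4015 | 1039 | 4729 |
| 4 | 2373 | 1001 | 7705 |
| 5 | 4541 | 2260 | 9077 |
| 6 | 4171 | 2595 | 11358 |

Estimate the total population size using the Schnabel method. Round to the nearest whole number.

N ≈ 18,253

Σ MᵢCᵢ = 0·1262 + 1262·3725 + 4729·4015 + 7705·2373 + 9077·4541 + 11358·4171 = 0 + 4700950 + 18986935 + 18283965 + 41218657 + 47374218 = 130564725
Σ Rᵢ = 0 + 258 + 1039 + 1001 + 2260 + 2595 = 7153
N̂ = 130564725 / 7153 ≈ 18253.1 → 18253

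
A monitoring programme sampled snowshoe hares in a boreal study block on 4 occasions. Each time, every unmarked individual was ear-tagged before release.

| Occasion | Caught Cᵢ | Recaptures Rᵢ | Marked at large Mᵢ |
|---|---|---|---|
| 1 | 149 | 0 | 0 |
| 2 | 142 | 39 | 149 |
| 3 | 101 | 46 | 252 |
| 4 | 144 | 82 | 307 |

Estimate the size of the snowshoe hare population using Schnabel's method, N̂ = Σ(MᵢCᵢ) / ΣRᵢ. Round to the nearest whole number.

Σ MᵢCᵢ = 0·149 + 149·142 + 252·101 + 307·144 = 0 + 21158 + 25452 + 44208 = 90818
Σ Rᵢ = 0 + 39 + 46 + 82 = 167
N̂ = 90818 / 167 ≈ 543.8 → 544

N ≈ 544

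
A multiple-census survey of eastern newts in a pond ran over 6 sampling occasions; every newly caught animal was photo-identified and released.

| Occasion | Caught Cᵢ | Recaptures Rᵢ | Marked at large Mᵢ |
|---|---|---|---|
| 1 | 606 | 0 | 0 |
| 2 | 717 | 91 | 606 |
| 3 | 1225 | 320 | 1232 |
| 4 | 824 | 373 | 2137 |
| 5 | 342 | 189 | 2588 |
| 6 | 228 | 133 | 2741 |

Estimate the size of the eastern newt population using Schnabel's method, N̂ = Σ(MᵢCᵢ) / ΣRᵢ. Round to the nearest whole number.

Σ MᵢCᵢ = 0·606 + 606·717 + 1232·1225 + 2137·824 + 2588·342 + 2741·228 = 0 + 434502 + 1509200 + 1760888 + 885096 + 624948 = 5214634
Σ Rᵢ = 0 + 91 + 320 + 373 + 189 + 133 = 1106
N̂ = 5214634 / 1106 ≈ 4714.9 → 4715

N ≈ 4715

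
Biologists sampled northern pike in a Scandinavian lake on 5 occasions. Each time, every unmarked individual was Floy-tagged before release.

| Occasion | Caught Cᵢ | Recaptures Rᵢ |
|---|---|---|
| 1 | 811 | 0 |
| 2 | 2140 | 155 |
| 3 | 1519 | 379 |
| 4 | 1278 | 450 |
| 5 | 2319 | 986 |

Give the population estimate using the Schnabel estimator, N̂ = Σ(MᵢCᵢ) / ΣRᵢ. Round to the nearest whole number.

N ≈ 11,198

Marked at large before each occasion: Mᵢ = Σⱼ<ᵢ (Cⱼ − Rⱼ) → M1=0, M2=811, M3=2796, M4=3936, M5=4764
Σ MᵢCᵢ = 0·811 + 811·2140 + 2796·1519 + 3936·1278 + 4764·2319 = 0 + 1735540 + 4247124 + 5030208 + 11047716 = 22060588
Σ Rᵢ = 0 + 155 + 379 + 450 + 986 = 1970
N̂ = 22060588 / 1970 ≈ 11198.3 → 11198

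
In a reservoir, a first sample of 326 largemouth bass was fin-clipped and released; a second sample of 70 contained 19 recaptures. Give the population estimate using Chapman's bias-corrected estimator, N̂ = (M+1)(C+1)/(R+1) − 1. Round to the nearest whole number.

N̂ = (326+1)(70+1)/(19+1) − 1 = 327·71/20 − 1
= 23217/20 − 1 ≈ 1160.8 − 1 ≈ 1159.8 → 1160

N ≈ 1160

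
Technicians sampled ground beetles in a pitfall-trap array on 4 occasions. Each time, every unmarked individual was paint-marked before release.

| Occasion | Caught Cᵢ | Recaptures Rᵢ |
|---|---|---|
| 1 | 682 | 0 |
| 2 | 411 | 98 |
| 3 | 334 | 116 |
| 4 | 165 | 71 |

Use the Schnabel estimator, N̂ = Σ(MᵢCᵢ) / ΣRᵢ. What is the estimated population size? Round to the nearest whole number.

Marked at large before each occasion: Mᵢ = Σⱼ<ᵢ (Cⱼ − Rⱼ) → M1=0, M2=682, M3=995, M4=1213
Σ MᵢCᵢ = 0·682 + 682·411 + 995·334 + 1213·165 = 0 + 280302 + 332330 + 200145 = 812777
Σ Rᵢ = 0 + 98 + 116 + 71 = 285
N̂ = 812777 / 285 ≈ 2851.8 → 2852

N ≈ 2852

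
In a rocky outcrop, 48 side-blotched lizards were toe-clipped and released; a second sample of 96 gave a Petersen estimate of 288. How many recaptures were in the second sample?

From N = M·C/R: R = M·C / N = 48·96 / 288 = 4608 / 288 = 16.

R = 16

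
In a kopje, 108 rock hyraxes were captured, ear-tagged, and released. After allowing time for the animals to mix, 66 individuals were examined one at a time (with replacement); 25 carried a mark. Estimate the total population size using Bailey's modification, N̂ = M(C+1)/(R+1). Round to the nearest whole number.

N̂ = 108·(66+1)/(25+1) = 108·67/26 = 7236/26 ≈ 278.3 → 278

N ≈ 278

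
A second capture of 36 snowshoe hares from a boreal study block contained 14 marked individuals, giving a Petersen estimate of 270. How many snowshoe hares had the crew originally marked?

M = 105

From N = M·C/R: M = N·R / C = 270·14 / 36 = 3780 / 36 = 105.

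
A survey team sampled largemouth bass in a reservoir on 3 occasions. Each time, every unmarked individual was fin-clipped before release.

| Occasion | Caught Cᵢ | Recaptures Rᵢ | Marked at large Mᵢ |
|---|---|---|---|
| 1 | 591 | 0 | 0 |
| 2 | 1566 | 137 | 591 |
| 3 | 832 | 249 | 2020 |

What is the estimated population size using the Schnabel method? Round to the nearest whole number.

Σ MᵢCᵢ = 0·591 + 591·1566 + 2020·832 = 0 + 925506 + 1680640 = 2606146
Σ Rᵢ = 0 + 137 + 249 = 386
N̂ = 2606146 / 386 ≈ 6751.7 → 6752

N ≈ 6752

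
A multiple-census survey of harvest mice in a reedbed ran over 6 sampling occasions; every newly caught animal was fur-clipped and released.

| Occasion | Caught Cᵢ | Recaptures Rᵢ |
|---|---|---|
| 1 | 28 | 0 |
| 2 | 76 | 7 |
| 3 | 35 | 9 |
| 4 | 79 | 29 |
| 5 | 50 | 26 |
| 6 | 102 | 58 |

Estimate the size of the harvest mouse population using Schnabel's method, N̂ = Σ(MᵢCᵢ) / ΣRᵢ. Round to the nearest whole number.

N ≈ 341

Marked at large before each occasion: Mᵢ = Σⱼ<ᵢ (Cⱼ − Rⱼ) → M1=0, M2=28, M3=97, M4=123, M5=173, M6=197
Σ MᵢCᵢ = 0·28 + 28·76 + 97·35 + 123·79 + 173·50 + 197·102 = 0 + 2128 + 3395 + 9717 + 8650 + 20094 = 43984
Σ Rᵢ = 0 + 7 + 9 + 29 + 26 + 58 = 129
N̂ = 43984 / 129 ≈ 341.0 → 341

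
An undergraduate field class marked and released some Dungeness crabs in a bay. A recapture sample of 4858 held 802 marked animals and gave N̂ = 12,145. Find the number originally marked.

From N = M·C/R: M = N·R / C = 12145·802 / 4858 = 9740290 / 4858 = 2005.

M = 2005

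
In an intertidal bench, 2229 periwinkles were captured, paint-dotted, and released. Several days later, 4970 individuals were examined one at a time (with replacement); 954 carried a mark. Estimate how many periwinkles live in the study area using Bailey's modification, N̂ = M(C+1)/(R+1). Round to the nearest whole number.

N ≈ 11,602

N̂ = 2229·(4970+1)/(954+1) = 2229·4971/955 = 11080359/955 ≈ 11602.47 → 11602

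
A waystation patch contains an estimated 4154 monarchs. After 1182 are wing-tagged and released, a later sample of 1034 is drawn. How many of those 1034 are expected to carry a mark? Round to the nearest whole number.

expected recaptures ≈ 294

The marked fraction of the population is 1182/4154, so in a sample of 1034 expect C·(M/N) marked.
E[R] = 1182 × 1034 / 4154 = 1222188 / 4154 ≈ 294.2 → 294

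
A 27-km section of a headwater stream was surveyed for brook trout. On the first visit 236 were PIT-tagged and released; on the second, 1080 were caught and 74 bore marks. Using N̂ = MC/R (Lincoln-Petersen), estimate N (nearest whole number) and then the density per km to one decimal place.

density ≈ 127.6 brook trout per km

N̂ = 236·1080/74 = 254880/74 ≈ 3444.3 → 3444
Density = N̂ / area = 3444 / 27 ≈ 127.56 → 127.6 per km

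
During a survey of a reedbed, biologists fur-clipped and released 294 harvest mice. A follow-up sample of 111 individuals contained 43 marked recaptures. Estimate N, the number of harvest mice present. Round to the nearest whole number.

N ≈ 759

The marked fraction in the recapture sample should equal the marked fraction in the population: 43/111 = 294/N.
N = (294 × 111) / 43 = 32634 / 43 ≈ 758.9 → 759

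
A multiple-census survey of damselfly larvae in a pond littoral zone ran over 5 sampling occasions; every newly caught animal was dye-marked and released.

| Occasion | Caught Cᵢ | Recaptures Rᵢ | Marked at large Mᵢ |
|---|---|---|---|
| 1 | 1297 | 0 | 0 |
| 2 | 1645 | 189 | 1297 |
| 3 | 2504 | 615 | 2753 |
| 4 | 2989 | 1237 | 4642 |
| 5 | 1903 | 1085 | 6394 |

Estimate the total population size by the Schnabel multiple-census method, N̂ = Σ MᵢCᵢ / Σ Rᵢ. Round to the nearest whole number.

N ≈ 11,219

Σ MᵢCᵢ = 0·1297 + 1297·1645 + 2753·2504 + 4642·2989 + 6394·1903 = 0 + 2133565 + 6893512 + 13874938 + 12167782 = 35069797
Σ Rᵢ = 0 + 189 + 615 + 1237 + 1085 = 3126
N̂ = 35069797 / 3126 ≈ 11218.7 → 11219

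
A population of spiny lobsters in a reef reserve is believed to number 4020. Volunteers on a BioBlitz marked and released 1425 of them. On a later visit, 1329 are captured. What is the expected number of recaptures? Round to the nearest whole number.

expected recaptures ≈ 471

The marked fraction of the population is 1425/4020, so in a sample of 1329 expect C·(M/N) marked.
E[R] = 1425 × 1329 / 4020 = 1893825 / 4020 ≈ 471.1 → 471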